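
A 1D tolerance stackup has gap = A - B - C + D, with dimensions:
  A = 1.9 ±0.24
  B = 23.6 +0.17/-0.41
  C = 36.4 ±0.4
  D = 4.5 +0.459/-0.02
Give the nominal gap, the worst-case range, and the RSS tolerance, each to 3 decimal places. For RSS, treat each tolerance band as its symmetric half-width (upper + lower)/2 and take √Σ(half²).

nominal=-53.600 wc=[-54.430,-52.091] rss=0.599

Stack each dimension's contribution:
  +A: nom +1.900 → Σnom=1.900; wc +0.240/-0.240 → slack +0.240/-0.240; half-tol=0.240, Σhalf²=0.057600
  -B: nom -23.600 → Σnom=-21.700; wc +0.410/-0.170 → slack +0.650/-0.410; half-tol=0.290, Σhalf²=0.141700
  -C: nom -36.400 → Σnom=-58.100; wc +0.400/-0.400 → slack +1.050/-0.810; half-tol=0.400, Σhalf²=0.301700
  +D: nom +4.500 → Σnom=-53.600; wc +0.459/-0.020 → slack +1.509/-0.830; half-tol=0.240, Σhalf²=0.359060
Nominal = -53.600. Worst-case = [-53.600 - 0.830, -53.600 + 1.509] = [-54.430, -52.091]. RSS = √0.359060 = 0.599.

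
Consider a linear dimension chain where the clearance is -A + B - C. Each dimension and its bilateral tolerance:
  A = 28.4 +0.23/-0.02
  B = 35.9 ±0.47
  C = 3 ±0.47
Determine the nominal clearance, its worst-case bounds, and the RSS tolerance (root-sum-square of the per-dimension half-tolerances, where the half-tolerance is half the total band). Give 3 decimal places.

nominal=4.500 wc=[3.330,5.460] rss=0.676

Stack each dimension's contribution:
  -A: nom -28.400 → Σnom=-28.400; wc +0.020/-0.230 → slack +0.020/-0.230; half-tol=0.125, Σhalf²=0.015625
  +B: nom +35.900 → Σnom=7.500; wc +0.470/-0.470 → slack +0.490/-0.700; half-tol=0.470, Σhalf²=0.236525
  -C: nom -3.000 → Σnom=4.500; wc +0.470/-0.470 → slack +0.960/-1.170; half-tol=0.470, Σhalf²=0.457425
Nominal = 4.500. Worst-case = [4.500 - 1.170, 4.500 + 0.960] = [3.330, 5.460]. RSS = √0.457425 = 0.676.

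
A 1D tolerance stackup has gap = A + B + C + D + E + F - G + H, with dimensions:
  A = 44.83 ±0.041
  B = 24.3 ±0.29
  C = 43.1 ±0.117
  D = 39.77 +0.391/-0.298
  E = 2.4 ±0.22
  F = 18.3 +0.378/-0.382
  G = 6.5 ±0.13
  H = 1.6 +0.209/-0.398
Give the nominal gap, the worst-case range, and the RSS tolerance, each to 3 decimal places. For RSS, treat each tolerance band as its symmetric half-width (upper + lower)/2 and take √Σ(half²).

nominal=167.800 wc=[165.924,169.576] rss=0.721

Stack each dimension's contribution:
  +A: nom +44.830 → Σnom=44.830; wc +0.041/-0.041 → slack +0.041/-0.041; half-tol=0.041, Σhalf²=0.001681
  +B: nom +24.300 → Σnom=69.130; wc +0.290/-0.290 → slack +0.331/-0.331; half-tol=0.290, Σhalf²=0.085781
  +C: nom +43.100 → Σnom=112.230; wc +0.117/-0.117 → slack +0.448/-0.448; half-tol=0.117, Σhalf²=0.099470
  +D: nom +39.770 → Σnom=152.000; wc +0.391/-0.298 → slack +0.839/-0.746; half-tol=0.345, Σhalf²=0.218150
  +E: nom +2.400 → Σnom=154.400; wc +0.220/-0.220 → slack +1.059/-0.966; half-tol=0.220, Σhalf²=0.266550
  +F: nom +18.300 → Σnom=172.700; wc +0.378/-0.382 → slack +1.437/-1.348; half-tol=0.380, Σhalf²=0.410950
  -G: nom -6.500 → Σnom=166.200; wc +0.130/-0.130 → slack +1.567/-1.478; half-tol=0.130, Σhalf²=0.427850
  +H: nom +1.600 → Σnom=167.800; wc +0.209/-0.398 → slack +1.776/-1.876; half-tol=0.303, Σhalf²=0.519962
Nominal = 167.800. Worst-case = [167.800 - 1.876, 167.800 + 1.776] = [165.924, 169.576]. RSS = √0.519962 = 0.721.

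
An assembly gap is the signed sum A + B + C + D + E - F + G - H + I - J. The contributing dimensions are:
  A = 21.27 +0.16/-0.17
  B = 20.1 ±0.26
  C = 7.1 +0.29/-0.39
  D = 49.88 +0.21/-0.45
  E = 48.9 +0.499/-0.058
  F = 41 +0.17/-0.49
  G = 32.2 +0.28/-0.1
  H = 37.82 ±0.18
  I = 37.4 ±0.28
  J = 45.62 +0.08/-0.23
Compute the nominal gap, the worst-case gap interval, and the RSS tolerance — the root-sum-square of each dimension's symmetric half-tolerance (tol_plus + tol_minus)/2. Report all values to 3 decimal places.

nominal=92.410 wc=[90.272,95.289] rss=0.823

Stack each dimension's contribution:
  +A: nom +21.270 → Σnom=21.270; wc +0.160/-0.170 → slack +0.160/-0.170; half-tol=0.165, Σhalf²=0.027225
  +B: nom +20.100 → Σnom=41.370; wc +0.260/-0.260 → slack +0.420/-0.430; half-tol=0.260, Σhalf²=0.094825
  +C: nom +7.100 → Σnom=48.470; wc +0.290/-0.390 → slack +0.710/-0.820; half-tol=0.340, Σhalf²=0.210425
  +D: nom +49.880 → Σnom=98.350; wc +0.210/-0.450 → slack +0.920/-1.270; half-tol=0.330, Σhalf²=0.319325
  +E: nom +48.900 → Σnom=147.250; wc +0.499/-0.058 → slack +1.419/-1.328; half-tol=0.279, Σhalf²=0.396887
  -F: nom -41.000 → Σnom=106.250; wc +0.490/-0.170 → slack +1.909/-1.498; half-tol=0.330, Σhalf²=0.505787
  +G: nom +32.200 → Σnom=138.450; wc +0.280/-0.100 → slack +2.189/-1.598; half-tol=0.190, Σhalf²=0.541887
  -H: nom -37.820 → Σnom=100.630; wc +0.180/-0.180 → slack +2.369/-1.778; half-tol=0.180, Σhalf²=0.574287
  +I: nom +37.400 → Σnom=138.030; wc +0.280/-0.280 → slack +2.649/-2.058; half-tol=0.280, Σhalf²=0.652687
  -J: nom -45.620 → Σnom=92.410; wc +0.230/-0.080 → slack +2.879/-2.138; half-tol=0.155, Σhalf²=0.676712
Nominal = 92.410. Worst-case = [92.410 - 2.138, 92.410 + 2.879] = [90.272, 95.289]. RSS = √0.676712 = 0.823.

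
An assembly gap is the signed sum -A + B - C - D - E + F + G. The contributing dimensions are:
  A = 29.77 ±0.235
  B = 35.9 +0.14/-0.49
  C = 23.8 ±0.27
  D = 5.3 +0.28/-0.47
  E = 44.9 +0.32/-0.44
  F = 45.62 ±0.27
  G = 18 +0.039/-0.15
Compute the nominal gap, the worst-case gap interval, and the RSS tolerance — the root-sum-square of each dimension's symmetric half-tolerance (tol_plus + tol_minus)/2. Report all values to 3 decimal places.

Stack each dimension's contribution:
  -A: nom -29.770 → Σnom=-29.770; wc +0.235/-0.235 → slack +0.235/-0.235; half-tol=0.235, Σhalf²=0.055225
  +B: nom +35.900 → Σnom=6.130; wc +0.140/-0.490 → slack +0.375/-0.725; half-tol=0.315, Σhalf²=0.154450
  -C: nom -23.800 → Σnom=-17.670; wc +0.270/-0.270 → slack +0.645/-0.995; half-tol=0.270, Σhalf²=0.227350
  -D: nom -5.300 → Σnom=-22.970; wc +0.470/-0.280 → slack +1.115/-1.275; half-tol=0.375, Σhalf²=0.367975
  -E: nom -44.900 → Σnom=-67.870; wc +0.440/-0.320 → slack +1.555/-1.595; half-tol=0.380, Σhalf²=0.512375
  +F: nom +45.620 → Σnom=-22.250; wc +0.270/-0.270 → slack +1.825/-1.865; half-tol=0.270, Σhalf²=0.585275
  +G: nom +18.000 → Σnom=-4.250; wc +0.039/-0.150 → slack +1.864/-2.015; half-tol=0.095, Σhalf²=0.594205
Nominal = -4.250. Worst-case = [-4.250 - 2.015, -4.250 + 1.864] = [-6.265, -2.386]. RSS = √0.594205 = 0.771.

nominal=-4.250 wc=[-6.265,-2.386] rss=0.771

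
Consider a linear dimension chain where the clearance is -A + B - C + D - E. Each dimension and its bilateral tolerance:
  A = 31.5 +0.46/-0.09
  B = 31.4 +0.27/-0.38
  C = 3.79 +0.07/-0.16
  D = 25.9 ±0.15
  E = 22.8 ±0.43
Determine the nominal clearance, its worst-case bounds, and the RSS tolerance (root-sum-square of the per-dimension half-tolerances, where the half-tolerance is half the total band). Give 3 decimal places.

Stack each dimension's contribution:
  -A: nom -31.500 → Σnom=-31.500; wc +0.090/-0.460 → slack +0.090/-0.460; half-tol=0.275, Σhalf²=0.075625
  +B: nom +31.400 → Σnom=-0.100; wc +0.270/-0.380 → slack +0.360/-0.840; half-tol=0.325, Σhalf²=0.181250
  -C: nom -3.790 → Σnom=-3.890; wc +0.160/-0.070 → slack +0.520/-0.910; half-tol=0.115, Σhalf²=0.194475
  +D: nom +25.900 → Σnom=22.010; wc +0.150/-0.150 → slack +0.670/-1.060; half-tol=0.150, Σhalf²=0.216975
  -E: nom -22.800 → Σnom=-0.790; wc +0.430/-0.430 → slack +1.100/-1.490; half-tol=0.430, Σhalf²=0.401875
Nominal = -0.790. Worst-case = [-0.790 - 1.490, -0.790 + 1.100] = [-2.280, 0.310]. RSS = √0.401875 = 0.634.

nominal=-0.790 wc=[-2.280,0.310] rss=0.634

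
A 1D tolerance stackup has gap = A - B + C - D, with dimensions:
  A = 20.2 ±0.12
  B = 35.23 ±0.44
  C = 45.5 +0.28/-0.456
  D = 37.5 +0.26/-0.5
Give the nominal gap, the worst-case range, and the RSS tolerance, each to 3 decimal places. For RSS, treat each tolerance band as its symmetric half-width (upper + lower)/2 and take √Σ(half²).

Stack each dimension's contribution:
  +A: nom +20.200 → Σnom=20.200; wc +0.120/-0.120 → slack +0.120/-0.120; half-tol=0.120, Σhalf²=0.014400
  -B: nom -35.230 → Σnom=-15.030; wc +0.440/-0.440 → slack +0.560/-0.560; half-tol=0.440, Σhalf²=0.208000
  +C: nom +45.500 → Σnom=30.470; wc +0.280/-0.456 → slack +0.840/-1.016; half-tol=0.368, Σhalf²=0.343424
  -D: nom -37.500 → Σnom=-7.030; wc +0.500/-0.260 → slack +1.340/-1.276; half-tol=0.380, Σhalf²=0.487824
Nominal = -7.030. Worst-case = [-7.030 - 1.276, -7.030 + 1.340] = [-8.306, -5.690]. RSS = √0.487824 = 0.698.

nominal=-7.030 wc=[-8.306,-5.690] rss=0.698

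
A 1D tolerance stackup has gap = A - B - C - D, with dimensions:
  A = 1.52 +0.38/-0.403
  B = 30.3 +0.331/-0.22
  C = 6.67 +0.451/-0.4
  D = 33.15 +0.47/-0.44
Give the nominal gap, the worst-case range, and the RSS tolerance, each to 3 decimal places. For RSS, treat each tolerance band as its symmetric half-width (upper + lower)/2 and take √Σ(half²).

nominal=-68.600 wc=[-70.255,-67.160] rss=0.786

Stack each dimension's contribution:
  +A: nom +1.520 → Σnom=1.520; wc +0.380/-0.403 → slack +0.380/-0.403; half-tol=0.392, Σhalf²=0.153272
  -B: nom -30.300 → Σnom=-28.780; wc +0.220/-0.331 → slack +0.600/-0.734; half-tol=0.276, Σhalf²=0.229173
  -C: nom -6.670 → Σnom=-35.450; wc +0.400/-0.451 → slack +1.000/-1.185; half-tol=0.425, Σhalf²=0.410223
  -D: nom -33.150 → Σnom=-68.600; wc +0.440/-0.470 → slack +1.440/-1.655; half-tol=0.455, Σhalf²=0.617248
Nominal = -68.600. Worst-case = [-68.600 - 1.655, -68.600 + 1.440] = [-70.255, -67.160]. RSS = √0.617248 = 0.786.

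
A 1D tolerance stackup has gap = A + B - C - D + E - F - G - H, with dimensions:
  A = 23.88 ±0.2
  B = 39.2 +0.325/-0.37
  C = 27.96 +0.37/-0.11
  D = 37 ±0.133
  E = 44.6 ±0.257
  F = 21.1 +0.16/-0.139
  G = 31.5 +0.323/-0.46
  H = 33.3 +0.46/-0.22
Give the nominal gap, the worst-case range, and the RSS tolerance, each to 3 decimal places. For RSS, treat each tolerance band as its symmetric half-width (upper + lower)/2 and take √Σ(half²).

nominal=-43.180 wc=[-45.453,-41.336] rss=0.770

Stack each dimension's contribution:
  +A: nom +23.880 → Σnom=23.880; wc +0.200/-0.200 → slack +0.200/-0.200; half-tol=0.200, Σhalf²=0.040000
  +B: nom +39.200 → Σnom=63.080; wc +0.325/-0.370 → slack +0.525/-0.570; half-tol=0.348, Σhalf²=0.160756
  -C: nom -27.960 → Σnom=35.120; wc +0.110/-0.370 → slack +0.635/-0.940; half-tol=0.240, Σhalf²=0.218356
  -D: nom -37.000 → Σnom=-1.880; wc +0.133/-0.133 → slack +0.768/-1.073; half-tol=0.133, Σhalf²=0.236045
  +E: nom +44.600 → Σnom=42.720; wc +0.257/-0.257 → slack +1.025/-1.330; half-tol=0.257, Σhalf²=0.302094
  -F: nom -21.100 → Σnom=21.620; wc +0.139/-0.160 → slack +1.164/-1.490; half-tol=0.150, Σhalf²=0.324445
  -G: nom -31.500 → Σnom=-9.880; wc +0.460/-0.323 → slack +1.624/-1.813; half-tol=0.392, Σhalf²=0.477717
  -H: nom -33.300 → Σnom=-43.180; wc +0.220/-0.460 → slack +1.844/-2.273; half-tol=0.340, Σhalf²=0.593317
Nominal = -43.180. Worst-case = [-43.180 - 2.273, -43.180 + 1.844] = [-45.453, -41.336]. RSS = √0.593317 = 0.770.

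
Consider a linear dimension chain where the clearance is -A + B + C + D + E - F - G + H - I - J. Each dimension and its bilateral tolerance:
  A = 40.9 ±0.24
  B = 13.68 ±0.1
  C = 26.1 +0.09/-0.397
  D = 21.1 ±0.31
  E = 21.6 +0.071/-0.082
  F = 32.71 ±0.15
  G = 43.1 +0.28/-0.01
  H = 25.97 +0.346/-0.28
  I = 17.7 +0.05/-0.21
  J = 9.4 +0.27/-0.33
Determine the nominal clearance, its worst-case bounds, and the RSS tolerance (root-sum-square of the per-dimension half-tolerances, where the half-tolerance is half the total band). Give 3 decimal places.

nominal=-35.360 wc=[-37.519,-33.503] rss=0.691

Stack each dimension's contribution:
  -A: nom -40.900 → Σnom=-40.900; wc +0.240/-0.240 → slack +0.240/-0.240; half-tol=0.240, Σhalf²=0.057600
  +B: nom +13.680 → Σnom=-27.220; wc +0.100/-0.100 → slack +0.340/-0.340; half-tol=0.100, Σhalf²=0.067600
  +C: nom +26.100 → Σnom=-1.120; wc +0.090/-0.397 → slack +0.430/-0.737; half-tol=0.243, Σhalf²=0.126892
  +D: nom +21.100 → Σnom=19.980; wc +0.310/-0.310 → slack +0.740/-1.047; half-tol=0.310, Σhalf²=0.222992
  +E: nom +21.600 → Σnom=41.580; wc +0.071/-0.082 → slack +0.811/-1.129; half-tol=0.076, Σhalf²=0.228845
  -F: nom -32.710 → Σnom=8.870; wc +0.150/-0.150 → slack +0.961/-1.279; half-tol=0.150, Σhalf²=0.251345
  -G: nom -43.100 → Σnom=-34.230; wc +0.010/-0.280 → slack +0.971/-1.559; half-tol=0.145, Σhalf²=0.272370
  +H: nom +25.970 → Σnom=-8.260; wc +0.346/-0.280 → slack +1.317/-1.839; half-tol=0.313, Σhalf²=0.370339
  -I: nom -17.700 → Σnom=-25.960; wc +0.210/-0.050 → slack +1.527/-1.889; half-tol=0.130, Σhalf²=0.387239
  -J: nom -9.400 → Σnom=-35.360; wc +0.330/-0.270 → slack +1.857/-2.159; half-tol=0.300, Σhalf²=0.477239
Nominal = -35.360. Worst-case = [-35.360 - 2.159, -35.360 + 1.857] = [-37.519, -33.503]. RSS = √0.477239 = 0.691.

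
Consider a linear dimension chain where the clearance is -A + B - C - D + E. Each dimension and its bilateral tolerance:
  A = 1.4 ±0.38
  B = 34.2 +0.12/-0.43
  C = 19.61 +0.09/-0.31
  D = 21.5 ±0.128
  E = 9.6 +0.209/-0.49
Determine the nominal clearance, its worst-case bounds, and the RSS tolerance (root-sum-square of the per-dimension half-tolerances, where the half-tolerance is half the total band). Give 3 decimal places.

nominal=1.290 wc=[-0.228,2.437] rss=0.631

Stack each dimension's contribution:
  -A: nom -1.400 → Σnom=-1.400; wc +0.380/-0.380 → slack +0.380/-0.380; half-tol=0.380, Σhalf²=0.144400
  +B: nom +34.200 → Σnom=32.800; wc +0.120/-0.430 → slack +0.500/-0.810; half-tol=0.275, Σhalf²=0.220025
  -C: nom -19.610 → Σnom=13.190; wc +0.310/-0.090 → slack +0.810/-0.900; half-tol=0.200, Σhalf²=0.260025
  -D: nom -21.500 → Σnom=-8.310; wc +0.128/-0.128 → slack +0.938/-1.028; half-tol=0.128, Σhalf²=0.276409
  +E: nom +9.600 → Σnom=1.290; wc +0.209/-0.490 → slack +1.147/-1.518; half-tol=0.349, Σhalf²=0.398559
Nominal = 1.290. Worst-case = [1.290 - 1.518, 1.290 + 1.147] = [-0.228, 2.437]. RSS = √0.398559 = 0.631.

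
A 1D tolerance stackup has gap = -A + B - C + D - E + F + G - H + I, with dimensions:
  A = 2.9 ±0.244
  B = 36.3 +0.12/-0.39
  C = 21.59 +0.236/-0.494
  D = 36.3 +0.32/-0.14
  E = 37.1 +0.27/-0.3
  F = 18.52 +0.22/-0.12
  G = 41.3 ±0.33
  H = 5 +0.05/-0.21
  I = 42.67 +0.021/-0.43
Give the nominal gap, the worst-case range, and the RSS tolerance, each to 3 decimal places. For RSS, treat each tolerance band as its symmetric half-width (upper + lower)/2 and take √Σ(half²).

nominal=108.500 wc=[106.290,110.759] rss=0.773

Stack each dimension's contribution:
  -A: nom -2.900 → Σnom=-2.900; wc +0.244/-0.244 → slack +0.244/-0.244; half-tol=0.244, Σhalf²=0.059536
  +B: nom +36.300 → Σnom=33.400; wc +0.120/-0.390 → slack +0.364/-0.634; half-tol=0.255, Σhalf²=0.124561
  -C: nom -21.590 → Σnom=11.810; wc +0.494/-0.236 → slack +0.858/-0.870; half-tol=0.365, Σhalf²=0.257786
  +D: nom +36.300 → Σnom=48.110; wc +0.320/-0.140 → slack +1.178/-1.010; half-tol=0.230, Σhalf²=0.310686
  -E: nom -37.100 → Σnom=11.010; wc +0.300/-0.270 → slack +1.478/-1.280; half-tol=0.285, Σhalf²=0.391911
  +F: nom +18.520 → Σnom=29.530; wc +0.220/-0.120 → slack +1.698/-1.400; half-tol=0.170, Σhalf²=0.420811
  +G: nom +41.300 → Σnom=70.830; wc +0.330/-0.330 → slack +2.028/-1.730; half-tol=0.330, Σhalf²=0.529711
  -H: nom -5.000 → Σnom=65.830; wc +0.210/-0.050 → slack +2.238/-1.780; half-tol=0.130, Σhalf²=0.546611
  +I: nom +42.670 → Σnom=108.500; wc +0.021/-0.430 → slack +2.259/-2.210; half-tol=0.226, Σhalf²=0.597461
Nominal = 108.500. Worst-case = [108.500 - 2.210, 108.500 + 2.259] = [106.290, 110.759]. RSS = √0.597461 = 0.773.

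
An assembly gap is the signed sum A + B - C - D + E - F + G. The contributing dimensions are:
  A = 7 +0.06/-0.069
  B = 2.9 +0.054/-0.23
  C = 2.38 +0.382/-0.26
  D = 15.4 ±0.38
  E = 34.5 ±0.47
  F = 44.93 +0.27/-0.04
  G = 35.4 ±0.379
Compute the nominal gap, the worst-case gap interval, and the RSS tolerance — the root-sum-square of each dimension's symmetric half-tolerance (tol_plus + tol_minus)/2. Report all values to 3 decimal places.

nominal=17.090 wc=[14.910,18.733] rss=0.813

Stack each dimension's contribution:
  +A: nom +7.000 → Σnom=7.000; wc +0.060/-0.069 → slack +0.060/-0.069; half-tol=0.065, Σhalf²=0.004160
  +B: nom +2.900 → Σnom=9.900; wc +0.054/-0.230 → slack +0.114/-0.299; half-tol=0.142, Σhalf²=0.024324
  -C: nom -2.380 → Σnom=7.520; wc +0.260/-0.382 → slack +0.374/-0.681; half-tol=0.321, Σhalf²=0.127365
  -D: nom -15.400 → Σnom=-7.880; wc +0.380/-0.380 → slack +0.754/-1.061; half-tol=0.380, Σhalf²=0.271765
  +E: nom +34.500 → Σnom=26.620; wc +0.470/-0.470 → slack +1.224/-1.531; half-tol=0.470, Σhalf²=0.492665
  -F: nom -44.930 → Σnom=-18.310; wc +0.040/-0.270 → slack +1.264/-1.801; half-tol=0.155, Σhalf²=0.516690
  +G: nom +35.400 → Σnom=17.090; wc +0.379/-0.379 → slack +1.643/-2.180; half-tol=0.379, Σhalf²=0.660331
Nominal = 17.090. Worst-case = [17.090 - 2.180, 17.090 + 1.643] = [14.910, 18.733]. RSS = √0.660331 = 0.813.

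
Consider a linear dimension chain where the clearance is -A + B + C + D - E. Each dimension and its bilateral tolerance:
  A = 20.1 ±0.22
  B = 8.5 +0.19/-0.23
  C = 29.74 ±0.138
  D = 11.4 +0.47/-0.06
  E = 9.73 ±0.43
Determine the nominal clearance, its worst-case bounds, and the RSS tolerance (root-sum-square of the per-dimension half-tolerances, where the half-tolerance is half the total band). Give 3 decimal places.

Stack each dimension's contribution:
  -A: nom -20.100 → Σnom=-20.100; wc +0.220/-0.220 → slack +0.220/-0.220; half-tol=0.220, Σhalf²=0.048400
  +B: nom +8.500 → Σnom=-11.600; wc +0.190/-0.230 → slack +0.410/-0.450; half-tol=0.210, Σhalf²=0.092500
  +C: nom +29.740 → Σnom=18.140; wc +0.138/-0.138 → slack +0.548/-0.588; half-tol=0.138, Σhalf²=0.111544
  +D: nom +11.400 → Σnom=29.540; wc +0.470/-0.060 → slack +1.018/-0.648; half-tol=0.265, Σhalf²=0.181769
  -E: nom -9.730 → Σnom=19.810; wc +0.430/-0.430 → slack +1.448/-1.078; half-tol=0.430, Σhalf²=0.366669
Nominal = 19.810. Worst-case = [19.810 - 1.078, 19.810 + 1.448] = [18.732, 21.258]. RSS = √0.366669 = 0.606.

nominal=19.810 wc=[18.732,21.258] rss=0.606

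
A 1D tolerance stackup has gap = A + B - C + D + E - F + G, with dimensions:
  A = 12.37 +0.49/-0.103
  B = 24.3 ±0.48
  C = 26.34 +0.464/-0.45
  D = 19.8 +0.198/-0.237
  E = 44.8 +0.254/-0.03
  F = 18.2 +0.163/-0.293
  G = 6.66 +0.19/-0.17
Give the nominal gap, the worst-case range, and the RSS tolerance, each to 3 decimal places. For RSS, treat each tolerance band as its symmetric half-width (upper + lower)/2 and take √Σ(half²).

nominal=63.390 wc=[61.743,65.745] rss=0.824

Stack each dimension's contribution:
  +A: nom +12.370 → Σnom=12.370; wc +0.490/-0.103 → slack +0.490/-0.103; half-tol=0.296, Σhalf²=0.087912
  +B: nom +24.300 → Σnom=36.670; wc +0.480/-0.480 → slack +0.970/-0.583; half-tol=0.480, Σhalf²=0.318312
  -C: nom -26.340 → Σnom=10.330; wc +0.450/-0.464 → slack +1.420/-1.047; half-tol=0.457, Σhalf²=0.527161
  +D: nom +19.800 → Σnom=30.130; wc +0.198/-0.237 → slack +1.618/-1.284; half-tol=0.217, Σhalf²=0.574468
  +E: nom +44.800 → Σnom=74.930; wc +0.254/-0.030 → slack +1.872/-1.314; half-tol=0.142, Σhalf²=0.594631
  -F: nom -18.200 → Σnom=56.730; wc +0.293/-0.163 → slack +2.165/-1.477; half-tol=0.228, Σhalf²=0.646616
  +G: nom +6.660 → Σnom=63.390; wc +0.190/-0.170 → slack +2.355/-1.647; half-tol=0.180, Σhalf²=0.679015
Nominal = 63.390. Worst-case = [63.390 - 1.647, 63.390 + 2.355] = [61.743, 65.745]. RSS = √0.679015 = 0.824.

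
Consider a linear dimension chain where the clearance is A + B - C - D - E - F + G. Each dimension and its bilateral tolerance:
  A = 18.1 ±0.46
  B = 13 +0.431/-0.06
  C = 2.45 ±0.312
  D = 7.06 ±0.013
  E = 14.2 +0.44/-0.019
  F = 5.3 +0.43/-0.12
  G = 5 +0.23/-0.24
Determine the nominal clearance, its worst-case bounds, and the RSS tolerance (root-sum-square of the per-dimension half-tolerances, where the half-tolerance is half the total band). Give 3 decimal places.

nominal=7.090 wc=[5.135,8.675] rss=0.744

Stack each dimension's contribution:
  +A: nom +18.100 → Σnom=18.100; wc +0.460/-0.460 → slack +0.460/-0.460; half-tol=0.460, Σhalf²=0.211600
  +B: nom +13.000 → Σnom=31.100; wc +0.431/-0.060 → slack +0.891/-0.520; half-tol=0.245, Σhalf²=0.271870
  -C: nom -2.450 → Σnom=28.650; wc +0.312/-0.312 → slack +1.203/-0.832; half-tol=0.312, Σhalf²=0.369214
  -D: nom -7.060 → Σnom=21.590; wc +0.013/-0.013 → slack +1.216/-0.845; half-tol=0.013, Σhalf²=0.369383
  -E: nom -14.200 → Σnom=7.390; wc +0.019/-0.440 → slack +1.235/-1.285; half-tol=0.230, Σhalf²=0.422053
  -F: nom -5.300 → Σnom=2.090; wc +0.120/-0.430 → slack +1.355/-1.715; half-tol=0.275, Σhalf²=0.497678
  +G: nom +5.000 → Σnom=7.090; wc +0.230/-0.240 → slack +1.585/-1.955; half-tol=0.235, Σhalf²=0.552903
Nominal = 7.090. Worst-case = [7.090 - 1.955, 7.090 + 1.585] = [5.135, 8.675]. RSS = √0.552903 = 0.744.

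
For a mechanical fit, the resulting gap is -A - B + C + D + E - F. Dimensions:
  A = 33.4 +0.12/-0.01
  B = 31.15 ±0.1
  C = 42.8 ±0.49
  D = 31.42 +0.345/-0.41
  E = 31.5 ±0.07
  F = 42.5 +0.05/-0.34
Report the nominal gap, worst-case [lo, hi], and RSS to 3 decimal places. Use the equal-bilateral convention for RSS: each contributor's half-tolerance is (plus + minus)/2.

Stack each dimension's contribution:
  -A: nom -33.400 → Σnom=-33.400; wc +0.010/-0.120 → slack +0.010/-0.120; half-tol=0.065, Σhalf²=0.004225
  -B: nom -31.150 → Σnom=-64.550; wc +0.100/-0.100 → slack +0.110/-0.220; half-tol=0.100, Σhalf²=0.014225
  +C: nom +42.800 → Σnom=-21.750; wc +0.490/-0.490 → slack +0.600/-0.710; half-tol=0.490, Σhalf²=0.254325
  +D: nom +31.420 → Σnom=9.670; wc +0.345/-0.410 → slack +0.945/-1.120; half-tol=0.377, Σhalf²=0.396831
  +E: nom +31.500 → Σnom=41.170; wc +0.070/-0.070 → slack +1.015/-1.190; half-tol=0.070, Σhalf²=0.401731
  -F: nom -42.500 → Σnom=-1.330; wc +0.340/-0.050 → slack +1.355/-1.240; half-tol=0.195, Σhalf²=0.439756
Nominal = -1.330. Worst-case = [-1.330 - 1.240, -1.330 + 1.355] = [-2.570, 0.025]. RSS = √0.439756 = 0.663.

nominal=-1.330 wc=[-2.570,0.025] rss=0.663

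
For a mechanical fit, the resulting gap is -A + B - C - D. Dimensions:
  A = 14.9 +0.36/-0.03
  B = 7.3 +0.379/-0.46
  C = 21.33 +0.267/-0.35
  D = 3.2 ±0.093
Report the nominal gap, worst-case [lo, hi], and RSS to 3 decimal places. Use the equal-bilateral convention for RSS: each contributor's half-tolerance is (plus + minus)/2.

nominal=-32.130 wc=[-33.310,-31.278] rss=0.564

Stack each dimension's contribution:
  -A: nom -14.900 → Σnom=-14.900; wc +0.030/-0.360 → slack +0.030/-0.360; half-tol=0.195, Σhalf²=0.038025
  +B: nom +7.300 → Σnom=-7.600; wc +0.379/-0.460 → slack +0.409/-0.820; half-tol=0.419, Σhalf²=0.214005
  -C: nom -21.330 → Σnom=-28.930; wc +0.350/-0.267 → slack +0.759/-1.087; half-tol=0.308, Σhalf²=0.309177
  -D: nom -3.200 → Σnom=-32.130; wc +0.093/-0.093 → slack +0.852/-1.180; half-tol=0.093, Σhalf²=0.317827
Nominal = -32.130. Worst-case = [-32.130 - 1.180, -32.130 + 0.852] = [-33.310, -31.278]. RSS = √0.317827 = 0.564.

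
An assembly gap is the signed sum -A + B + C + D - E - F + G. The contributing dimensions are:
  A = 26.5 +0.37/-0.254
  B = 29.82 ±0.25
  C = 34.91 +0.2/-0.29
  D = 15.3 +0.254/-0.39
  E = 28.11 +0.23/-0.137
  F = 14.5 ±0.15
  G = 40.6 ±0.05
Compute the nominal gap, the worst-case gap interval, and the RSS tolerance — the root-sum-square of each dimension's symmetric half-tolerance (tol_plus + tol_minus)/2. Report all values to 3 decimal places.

Stack each dimension's contribution:
  -A: nom -26.500 → Σnom=-26.500; wc +0.254/-0.370 → slack +0.254/-0.370; half-tol=0.312, Σhalf²=0.097344
  +B: nom +29.820 → Σnom=3.320; wc +0.250/-0.250 → slack +0.504/-0.620; half-tol=0.250, Σhalf²=0.159844
  +C: nom +34.910 → Σnom=38.230; wc +0.200/-0.290 → slack +0.704/-0.910; half-tol=0.245, Σhalf²=0.219869
  +D: nom +15.300 → Σnom=53.530; wc +0.254/-0.390 → slack +0.958/-1.300; half-tol=0.322, Σhalf²=0.323553
  -E: nom -28.110 → Σnom=25.420; wc +0.137/-0.230 → slack +1.095/-1.530; half-tol=0.183, Σhalf²=0.357225
  -F: nom -14.500 → Σnom=10.920; wc +0.150/-0.150 → slack +1.245/-1.680; half-tol=0.150, Σhalf²=0.379725
  +G: nom +40.600 → Σnom=51.520; wc +0.050/-0.050 → slack +1.295/-1.730; half-tol=0.050, Σhalf²=0.382225
Nominal = 51.520. Worst-case = [51.520 - 1.730, 51.520 + 1.295] = [49.790, 52.815]. RSS = √0.382225 = 0.618.

nominal=51.520 wc=[49.790,52.815] rss=0.618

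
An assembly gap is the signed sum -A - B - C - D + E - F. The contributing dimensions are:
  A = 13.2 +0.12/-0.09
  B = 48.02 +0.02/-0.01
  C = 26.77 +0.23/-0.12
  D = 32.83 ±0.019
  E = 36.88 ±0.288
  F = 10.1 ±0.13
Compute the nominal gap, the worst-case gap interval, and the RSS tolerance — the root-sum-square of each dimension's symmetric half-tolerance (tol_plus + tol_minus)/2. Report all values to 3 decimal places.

Stack each dimension's contribution:
  -A: nom -13.200 → Σnom=-13.200; wc +0.090/-0.120 → slack +0.090/-0.120; half-tol=0.105, Σhalf²=0.011025
  -B: nom -48.020 → Σnom=-61.220; wc +0.010/-0.020 → slack +0.100/-0.140; half-tol=0.015, Σhalf²=0.011250
  -C: nom -26.770 → Σnom=-87.990; wc +0.120/-0.230 → slack +0.220/-0.370; half-tol=0.175, Σhalf²=0.041875
  -D: nom -32.830 → Σnom=-120.820; wc +0.019/-0.019 → slack +0.239/-0.389; half-tol=0.019, Σhalf²=0.042236
  +E: nom +36.880 → Σnom=-83.940; wc +0.288/-0.288 → slack +0.527/-0.677; half-tol=0.288, Σhalf²=0.125180
  -F: nom -10.100 → Σnom=-94.040; wc +0.130/-0.130 → slack +0.657/-0.807; half-tol=0.130, Σhalf²=0.142080
Nominal = -94.040. Worst-case = [-94.040 - 0.807, -94.040 + 0.657] = [-94.847, -93.383]. RSS = √0.142080 = 0.377.

nominal=-94.040 wc=[-94.847,-93.383] rss=0.377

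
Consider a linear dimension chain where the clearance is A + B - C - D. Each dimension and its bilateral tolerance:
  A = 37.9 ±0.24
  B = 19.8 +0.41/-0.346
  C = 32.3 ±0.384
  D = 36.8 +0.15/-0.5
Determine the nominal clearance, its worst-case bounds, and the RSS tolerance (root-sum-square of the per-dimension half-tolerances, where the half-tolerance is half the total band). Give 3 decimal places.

nominal=-11.400 wc=[-12.520,-9.866] rss=0.673

Stack each dimension's contribution:
  +A: nom +37.900 → Σnom=37.900; wc +0.240/-0.240 → slack +0.240/-0.240; half-tol=0.240, Σhalf²=0.057600
  +B: nom +19.800 → Σnom=57.700; wc +0.410/-0.346 → slack +0.650/-0.586; half-tol=0.378, Σhalf²=0.200484
  -C: nom -32.300 → Σnom=25.400; wc +0.384/-0.384 → slack +1.034/-0.970; half-tol=0.384, Σhalf²=0.347940
  -D: nom -36.800 → Σnom=-11.400; wc +0.500/-0.150 → slack +1.534/-1.120; half-tol=0.325, Σhalf²=0.453565
Nominal = -11.400. Worst-case = [-11.400 - 1.120, -11.400 + 1.534] = [-12.520, -9.866]. RSS = √0.453565 = 0.673.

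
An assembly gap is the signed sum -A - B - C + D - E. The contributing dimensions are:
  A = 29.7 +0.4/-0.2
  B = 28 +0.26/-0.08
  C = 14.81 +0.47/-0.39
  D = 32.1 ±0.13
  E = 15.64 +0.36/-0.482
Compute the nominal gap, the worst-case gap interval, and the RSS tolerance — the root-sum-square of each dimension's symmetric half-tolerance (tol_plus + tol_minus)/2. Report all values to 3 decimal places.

Stack each dimension's contribution:
  -A: nom -29.700 → Σnom=-29.700; wc +0.200/-0.400 → slack +0.200/-0.400; half-tol=0.300, Σhalf²=0.090000
  -B: nom -28.000 → Σnom=-57.700; wc +0.080/-0.260 → slack +0.280/-0.660; half-tol=0.170, Σhalf²=0.118900
  -C: nom -14.810 → Σnom=-72.510; wc +0.390/-0.470 → slack +0.670/-1.130; half-tol=0.430, Σhalf²=0.303800
  +D: nom +32.100 → Σnom=-40.410; wc +0.130/-0.130 → slack +0.800/-1.260; half-tol=0.130, Σhalf²=0.320700
  -E: nom -15.640 → Σnom=-56.050; wc +0.482/-0.360 → slack +1.282/-1.620; half-tol=0.421, Σhalf²=0.497941
Nominal = -56.050. Worst-case = [-56.050 - 1.620, -56.050 + 1.282] = [-57.670, -54.768]. RSS = √0.497941 = 0.706.

nominal=-56.050 wc=[-57.670,-54.768] rss=0.706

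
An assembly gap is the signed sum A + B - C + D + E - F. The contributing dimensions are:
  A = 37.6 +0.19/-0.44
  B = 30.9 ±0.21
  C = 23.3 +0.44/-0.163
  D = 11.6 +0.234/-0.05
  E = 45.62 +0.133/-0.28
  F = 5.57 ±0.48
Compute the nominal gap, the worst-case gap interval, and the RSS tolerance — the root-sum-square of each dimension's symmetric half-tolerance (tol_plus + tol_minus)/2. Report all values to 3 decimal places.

Stack each dimension's contribution:
  +A: nom +37.600 → Σnom=37.600; wc +0.190/-0.440 → slack +0.190/-0.440; half-tol=0.315, Σhalf²=0.099225
  +B: nom +30.900 → Σnom=68.500; wc +0.210/-0.210 → slack +0.400/-0.650; half-tol=0.210, Σhalf²=0.143325
  -C: nom -23.300 → Σnom=45.200; wc +0.163/-0.440 → slack +0.563/-1.090; half-tol=0.301, Σhalf²=0.234227
  +D: nom +11.600 → Σnom=56.800; wc +0.234/-0.050 → slack +0.797/-1.140; half-tol=0.142, Σhalf²=0.254391
  +E: nom +45.620 → Σnom=102.420; wc +0.133/-0.280 → slack +0.930/-1.420; half-tol=0.207, Σhalf²=0.297034
  -F: nom -5.570 → Σnom=96.850; wc +0.480/-0.480 → slack +1.410/-1.900; half-tol=0.480, Σhalf²=0.527433
Nominal = 96.850. Worst-case = [96.850 - 1.900, 96.850 + 1.410] = [94.950, 98.260]. RSS = √0.527433 = 0.726.

nominal=96.850 wc=[94.950,98.260] rss=0.726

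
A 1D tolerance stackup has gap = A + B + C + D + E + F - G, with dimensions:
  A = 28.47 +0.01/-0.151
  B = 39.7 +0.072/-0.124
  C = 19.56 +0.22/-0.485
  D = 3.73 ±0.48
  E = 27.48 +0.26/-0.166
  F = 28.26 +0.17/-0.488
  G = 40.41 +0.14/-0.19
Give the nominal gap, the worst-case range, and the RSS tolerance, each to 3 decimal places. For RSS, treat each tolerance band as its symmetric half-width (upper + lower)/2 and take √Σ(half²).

nominal=106.790 wc=[104.756,108.192] rss=0.743

Stack each dimension's contribution:
  +A: nom +28.470 → Σnom=28.470; wc +0.010/-0.151 → slack +0.010/-0.151; half-tol=0.081, Σhalf²=0.006480
  +B: nom +39.700 → Σnom=68.170; wc +0.072/-0.124 → slack +0.082/-0.275; half-tol=0.098, Σhalf²=0.016084
  +C: nom +19.560 → Σnom=87.730; wc +0.220/-0.485 → slack +0.302/-0.760; half-tol=0.352, Σhalf²=0.140340
  +D: nom +3.730 → Σnom=91.460; wc +0.480/-0.480 → slack +0.782/-1.240; half-tol=0.480, Σhalf²=0.370740
  +E: nom +27.480 → Σnom=118.940; wc +0.260/-0.166 → slack +1.042/-1.406; half-tol=0.213, Σhalf²=0.416109
  +F: nom +28.260 → Σnom=147.200; wc +0.170/-0.488 → slack +1.212/-1.894; half-tol=0.329, Σhalf²=0.524350
  -G: nom -40.410 → Σnom=106.790; wc +0.190/-0.140 → slack +1.402/-2.034; half-tol=0.165, Σhalf²=0.551575
Nominal = 106.790. Worst-case = [106.790 - 2.034, 106.790 + 1.402] = [104.756, 108.192]. RSS = √0.551575 = 0.743.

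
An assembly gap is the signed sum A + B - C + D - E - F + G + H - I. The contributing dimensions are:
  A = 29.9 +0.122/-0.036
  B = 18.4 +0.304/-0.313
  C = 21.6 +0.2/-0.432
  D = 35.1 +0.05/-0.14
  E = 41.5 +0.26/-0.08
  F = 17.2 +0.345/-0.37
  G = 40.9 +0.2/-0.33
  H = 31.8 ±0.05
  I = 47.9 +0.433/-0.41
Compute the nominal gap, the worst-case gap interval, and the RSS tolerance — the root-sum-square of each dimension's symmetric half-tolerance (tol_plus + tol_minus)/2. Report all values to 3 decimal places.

Stack each dimension's contribution:
  +A: nom +29.900 → Σnom=29.900; wc +0.122/-0.036 → slack +0.122/-0.036; half-tol=0.079, Σhalf²=0.006241
  +B: nom +18.400 → Σnom=48.300; wc +0.304/-0.313 → slack +0.426/-0.349; half-tol=0.308, Σhalf²=0.101413
  -C: nom -21.600 → Σnom=26.700; wc +0.432/-0.200 → slack +0.858/-0.549; half-tol=0.316, Σhalf²=0.201269
  +D: nom +35.100 → Σnom=61.800; wc +0.050/-0.140 → slack +0.908/-0.689; half-tol=0.095, Σhalf²=0.210294
  -E: nom -41.500 → Σnom=20.300; wc +0.080/-0.260 → slack +0.988/-0.949; half-tol=0.170, Σhalf²=0.239194
  -F: nom -17.200 → Σnom=3.100; wc +0.370/-0.345 → slack +1.358/-1.294; half-tol=0.357, Σhalf²=0.367001
  +G: nom +40.900 → Σnom=44.000; wc +0.200/-0.330 → slack +1.558/-1.624; half-tol=0.265, Σhalf²=0.437226
  +H: nom +31.800 → Σnom=75.800; wc +0.050/-0.050 → slack +1.608/-1.674; half-tol=0.050, Σhalf²=0.439726
  -I: nom -47.900 → Σnom=27.900; wc +0.410/-0.433 → slack +2.018/-2.107; half-tol=0.421, Σhalf²=0.617388
Nominal = 27.900. Worst-case = [27.900 - 2.107, 27.900 + 2.018] = [25.793, 29.918]. RSS = √0.617388 = 0.786.

nominal=27.900 wc=[25.793,29.918] rss=0.786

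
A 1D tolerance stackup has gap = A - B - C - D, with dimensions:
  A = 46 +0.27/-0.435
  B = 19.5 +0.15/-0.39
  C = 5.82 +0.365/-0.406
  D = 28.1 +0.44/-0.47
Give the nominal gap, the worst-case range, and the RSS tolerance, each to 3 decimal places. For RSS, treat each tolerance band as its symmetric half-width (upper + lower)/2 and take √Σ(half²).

Stack each dimension's contribution:
  +A: nom +46.000 → Σnom=46.000; wc +0.270/-0.435 → slack +0.270/-0.435; half-tol=0.353, Σhalf²=0.124256
  -B: nom -19.500 → Σnom=26.500; wc +0.390/-0.150 → slack +0.660/-0.585; half-tol=0.270, Σhalf²=0.197156
  -C: nom -5.820 → Σnom=20.680; wc +0.406/-0.365 → slack +1.066/-0.950; half-tol=0.386, Σhalf²=0.345767
  -D: nom -28.100 → Σnom=-7.420; wc +0.470/-0.440 → slack +1.536/-1.390; half-tol=0.455, Σhalf²=0.552791
Nominal = -7.420. Worst-case = [-7.420 - 1.390, -7.420 + 1.536] = [-8.810, -5.884]. RSS = √0.552791 = 0.743.

nominal=-7.420 wc=[-8.810,-5.884] rss=0.743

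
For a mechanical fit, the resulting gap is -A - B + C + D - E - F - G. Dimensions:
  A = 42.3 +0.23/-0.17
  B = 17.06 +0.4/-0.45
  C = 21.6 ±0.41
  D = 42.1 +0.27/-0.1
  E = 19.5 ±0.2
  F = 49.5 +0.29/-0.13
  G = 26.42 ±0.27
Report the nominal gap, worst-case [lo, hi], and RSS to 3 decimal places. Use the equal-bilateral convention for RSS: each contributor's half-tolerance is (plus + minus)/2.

Stack each dimension's contribution:
  -A: nom -42.300 → Σnom=-42.300; wc +0.170/-0.230 → slack +0.170/-0.230; half-tol=0.200, Σhalf²=0.040000
  -B: nom -17.060 → Σnom=-59.360; wc +0.450/-0.400 → slack +0.620/-0.630; half-tol=0.425, Σhalf²=0.220625
  +C: nom +21.600 → Σnom=-37.760; wc +0.410/-0.410 → slack +1.030/-1.040; half-tol=0.410, Σhalf²=0.388725
  +D: nom +42.100 → Σnom=4.340; wc +0.270/-0.100 → slack +1.300/-1.140; half-tol=0.185, Σhalf²=0.422950
  -E: nom -19.500 → Σnom=-15.160; wc +0.200/-0.200 → slack +1.500/-1.340; half-tol=0.200, Σhalf²=0.462950
  -F: nom -49.500 → Σnom=-64.660; wc +0.130/-0.290 → slack +1.630/-1.630; half-tol=0.210, Σhalf²=0.507050
  -G: nom -26.420 → Σnom=-91.080; wc +0.270/-0.270 → slack +1.900/-1.900; half-tol=0.270, Σhalf²=0.579950
Nominal = -91.080. Worst-case = [-91.080 - 1.900, -91.080 + 1.900] = [-92.980, -89.180]. RSS = √0.579950 = 0.762.

nominal=-91.080 wc=[-92.980,-89.180] rss=0.762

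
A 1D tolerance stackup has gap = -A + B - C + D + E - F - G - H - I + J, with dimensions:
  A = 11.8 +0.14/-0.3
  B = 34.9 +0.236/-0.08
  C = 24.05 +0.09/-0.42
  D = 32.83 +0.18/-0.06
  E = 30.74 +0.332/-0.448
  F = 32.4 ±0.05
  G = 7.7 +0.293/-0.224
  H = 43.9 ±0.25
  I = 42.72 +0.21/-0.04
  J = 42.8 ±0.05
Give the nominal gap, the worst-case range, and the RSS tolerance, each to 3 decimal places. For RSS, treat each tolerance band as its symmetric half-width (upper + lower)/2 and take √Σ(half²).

nominal=-21.300 wc=[-22.971,-19.218] rss=0.674

Stack each dimension's contribution:
  -A: nom -11.800 → Σnom=-11.800; wc +0.300/-0.140 → slack +0.300/-0.140; half-tol=0.220, Σhalf²=0.048400
  +B: nom +34.900 → Σnom=23.100; wc +0.236/-0.080 → slack +0.536/-0.220; half-tol=0.158, Σhalf²=0.073364
  -C: nom -24.050 → Σnom=-0.950; wc +0.420/-0.090 → slack +0.956/-0.310; half-tol=0.255, Σhalf²=0.138389
  +D: nom +32.830 → Σnom=31.880; wc +0.180/-0.060 → slack +1.136/-0.370; half-tol=0.120, Σhalf²=0.152789
  +E: nom +30.740 → Σnom=62.620; wc +0.332/-0.448 → slack +1.468/-0.818; half-tol=0.390, Σhalf²=0.304889
  -F: nom -32.400 → Σnom=30.220; wc +0.050/-0.050 → slack +1.518/-0.868; half-tol=0.050, Σhalf²=0.307389
  -G: nom -7.700 → Σnom=22.520; wc +0.224/-0.293 → slack +1.742/-1.161; half-tol=0.259, Σhalf²=0.374211
  -H: nom -43.900 → Σnom=-21.380; wc +0.250/-0.250 → slack +1.992/-1.411; half-tol=0.250, Σhalf²=0.436711
  -I: nom -42.720 → Σnom=-64.100; wc +0.040/-0.210 → slack +2.032/-1.621; half-tol=0.125, Σhalf²=0.452336
  +J: nom +42.800 → Σnom=-21.300; wc +0.050/-0.050 → slack +2.082/-1.671; half-tol=0.050, Σhalf²=0.454836
Nominal = -21.300. Worst-case = [-21.300 - 1.671, -21.300 + 2.082] = [-22.971, -19.218]. RSS = √0.454836 = 0.674.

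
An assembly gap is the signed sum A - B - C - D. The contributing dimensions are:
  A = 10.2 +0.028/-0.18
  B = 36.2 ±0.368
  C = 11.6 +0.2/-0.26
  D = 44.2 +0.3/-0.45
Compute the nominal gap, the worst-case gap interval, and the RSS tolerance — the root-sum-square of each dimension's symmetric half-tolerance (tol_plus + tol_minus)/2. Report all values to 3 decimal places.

nominal=-81.800 wc=[-82.848,-80.694] rss=0.583

Stack each dimension's contribution:
  +A: nom +10.200 → Σnom=10.200; wc +0.028/-0.180 → slack +0.028/-0.180; half-tol=0.104, Σhalf²=0.010816
  -B: nom -36.200 → Σnom=-26.000; wc +0.368/-0.368 → slack +0.396/-0.548; half-tol=0.368, Σhalf²=0.146240
  -C: nom -11.600 → Σnom=-37.600; wc +0.260/-0.200 → slack +0.656/-0.748; half-tol=0.230, Σhalf²=0.199140
  -D: nom -44.200 → Σnom=-81.800; wc +0.450/-0.300 → slack +1.106/-1.048; half-tol=0.375, Σhalf²=0.339765
Nominal = -81.800. Worst-case = [-81.800 - 1.048, -81.800 + 1.106] = [-82.848, -80.694]. RSS = √0.339765 = 0.583.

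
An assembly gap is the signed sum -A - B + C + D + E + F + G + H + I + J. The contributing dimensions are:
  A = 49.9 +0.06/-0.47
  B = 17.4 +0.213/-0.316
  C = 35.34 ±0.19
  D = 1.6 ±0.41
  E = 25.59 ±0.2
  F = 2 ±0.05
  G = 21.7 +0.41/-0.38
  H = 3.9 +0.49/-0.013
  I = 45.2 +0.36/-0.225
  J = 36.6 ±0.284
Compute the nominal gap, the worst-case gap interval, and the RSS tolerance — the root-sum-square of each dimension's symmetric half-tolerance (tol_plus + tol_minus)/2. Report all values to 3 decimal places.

Stack each dimension's contribution:
  -A: nom -49.900 → Σnom=-49.900; wc +0.470/-0.060 → slack +0.470/-0.060; half-tol=0.265, Σhalf²=0.070225
  -B: nom -17.400 → Σnom=-67.300; wc +0.316/-0.213 → slack +0.786/-0.273; half-tol=0.265, Σhalf²=0.140185
  +C: nom +35.340 → Σnom=-31.960; wc +0.190/-0.190 → slack +0.976/-0.463; half-tol=0.190, Σhalf²=0.176285
  +D: nom +1.600 → Σnom=-30.360; wc +0.410/-0.410 → slack +1.386/-0.873; half-tol=0.410, Σhalf²=0.344385
  +E: nom +25.590 → Σnom=-4.770; wc +0.200/-0.200 → slack +1.586/-1.073; half-tol=0.200, Σhalf²=0.384385
  +F: nom +2.000 → Σnom=-2.770; wc +0.050/-0.050 → slack +1.636/-1.123; half-tol=0.050, Σhalf²=0.386885
  +G: nom +21.700 → Σnom=18.930; wc +0.410/-0.380 → slack +2.046/-1.503; half-tol=0.395, Σhalf²=0.542910
  +H: nom +3.900 → Σnom=22.830; wc +0.490/-0.013 → slack +2.536/-1.516; half-tol=0.252, Σhalf²=0.606163
  +I: nom +45.200 → Σnom=68.030; wc +0.360/-0.225 → slack +2.896/-1.741; half-tol=0.292, Σhalf²=0.691719
  +J: nom +36.600 → Σnom=104.630; wc +0.284/-0.284 → slack +3.180/-2.025; half-tol=0.284, Σhalf²=0.772375
Nominal = 104.630. Worst-case = [104.630 - 2.025, 104.630 + 3.180] = [102.605, 107.810]. RSS = √0.772375 = 0.879.

nominal=104.630 wc=[102.605,107.810] rss=0.879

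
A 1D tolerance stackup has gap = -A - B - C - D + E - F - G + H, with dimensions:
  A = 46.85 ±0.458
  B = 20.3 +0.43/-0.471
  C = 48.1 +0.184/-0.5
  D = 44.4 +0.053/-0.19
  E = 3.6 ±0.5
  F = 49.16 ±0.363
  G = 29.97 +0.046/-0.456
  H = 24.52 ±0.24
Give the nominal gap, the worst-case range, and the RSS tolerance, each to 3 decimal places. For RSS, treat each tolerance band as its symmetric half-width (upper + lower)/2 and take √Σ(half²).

nominal=-210.660 wc=[-212.934,-207.482] rss=1.023

Stack each dimension's contribution:
  -A: nom -46.850 → Σnom=-46.850; wc +0.458/-0.458 → slack +0.458/-0.458; half-tol=0.458, Σhalf²=0.209764
  -B: nom -20.300 → Σnom=-67.150; wc +0.471/-0.430 → slack +0.929/-0.888; half-tol=0.451, Σhalf²=0.412714
  -C: nom -48.100 → Σnom=-115.250; wc +0.500/-0.184 → slack +1.429/-1.072; half-tol=0.342, Σhalf²=0.529678
  -D: nom -44.400 → Σnom=-159.650; wc +0.190/-0.053 → slack +1.619/-1.125; half-tol=0.121, Σhalf²=0.544440
  +E: nom +3.600 → Σnom=-156.050; wc +0.500/-0.500 → slack +2.119/-1.625; half-tol=0.500, Σhalf²=0.794440
  -F: nom -49.160 → Σnom=-205.210; wc +0.363/-0.363 → slack +2.482/-1.988; half-tol=0.363, Σhalf²=0.926210
  -G: nom -29.970 → Σnom=-235.180; wc +0.456/-0.046 → slack +2.938/-2.034; half-tol=0.251, Σhalf²=0.989210
  +H: nom +24.520 → Σnom=-210.660; wc +0.240/-0.240 → slack +3.178/-2.274; half-tol=0.240, Σhalf²=1.046811
Nominal = -210.660. Worst-case = [-210.660 - 2.274, -210.660 + 3.178] = [-212.934, -207.482]. RSS = √1.046811 = 1.023.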